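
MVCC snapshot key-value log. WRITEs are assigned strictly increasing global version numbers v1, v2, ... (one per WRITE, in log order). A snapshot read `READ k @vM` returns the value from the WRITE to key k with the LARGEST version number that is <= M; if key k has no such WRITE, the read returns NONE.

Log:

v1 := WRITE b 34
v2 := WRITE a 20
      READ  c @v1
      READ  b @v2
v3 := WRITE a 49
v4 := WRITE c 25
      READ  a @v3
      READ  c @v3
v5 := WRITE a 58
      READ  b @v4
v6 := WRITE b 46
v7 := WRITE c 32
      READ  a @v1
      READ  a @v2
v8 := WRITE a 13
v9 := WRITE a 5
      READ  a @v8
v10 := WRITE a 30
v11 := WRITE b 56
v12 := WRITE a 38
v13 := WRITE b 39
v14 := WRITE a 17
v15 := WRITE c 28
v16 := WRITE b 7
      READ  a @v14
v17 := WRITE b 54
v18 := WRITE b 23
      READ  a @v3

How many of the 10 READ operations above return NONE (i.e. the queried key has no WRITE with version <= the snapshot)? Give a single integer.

v1: WRITE b=34  (b history now [(1, 34)])
v2: WRITE a=20  (a history now [(2, 20)])
READ c @v1: history=[] -> no version <= 1 -> NONE
READ b @v2: history=[(1, 34)] -> pick v1 -> 34
v3: WRITE a=49  (a history now [(2, 20), (3, 49)])
v4: WRITE c=25  (c history now [(4, 25)])
READ a @v3: history=[(2, 20), (3, 49)] -> pick v3 -> 49
READ c @v3: history=[(4, 25)] -> no version <= 3 -> NONE
v5: WRITE a=58  (a history now [(2, 20), (3, 49), (5, 58)])
READ b @v4: history=[(1, 34)] -> pick v1 -> 34
v6: WRITE b=46  (b history now [(1, 34), (6, 46)])
v7: WRITE c=32  (c history now [(4, 25), (7, 32)])
READ a @v1: history=[(2, 20), (3, 49), (5, 58)] -> no version <= 1 -> NONE
READ a @v2: history=[(2, 20), (3, 49), (5, 58)] -> pick v2 -> 20
v8: WRITE a=13  (a history now [(2, 20), (3, 49), (5, 58), (8, 13)])
v9: WRITE a=5  (a history now [(2, 20), (3, 49), (5, 58), (8, 13), (9, 5)])
READ a @v8: history=[(2, 20), (3, 49), (5, 58), (8, 13), (9, 5)] -> pick v8 -> 13
v10: WRITE a=30  (a history now [(2, 20), (3, 49), (5, 58), (8, 13), (9, 5), (10, 30)])
v11: WRITE b=56  (b history now [(1, 34), (6, 46), (11, 56)])
v12: WRITE a=38  (a history now [(2, 20), (3, 49), (5, 58), (8, 13), (9, 5), (10, 30), (12, 38)])
v13: WRITE b=39  (b history now [(1, 34), (6, 46), (11, 56), (13, 39)])
v14: WRITE a=17  (a history now [(2, 20), (3, 49), (5, 58), (8, 13), (9, 5), (10, 30), (12, 38), (14, 17)])
v15: WRITE c=28  (c history now [(4, 25), (7, 32), (15, 28)])
v16: WRITE b=7  (b history now [(1, 34), (6, 46), (11, 56), (13, 39), (16, 7)])
READ a @v14: history=[(2, 20), (3, 49), (5, 58), (8, 13), (9, 5), (10, 30), (12, 38), (14, 17)] -> pick v14 -> 17
v17: WRITE b=54  (b history now [(1, 34), (6, 46), (11, 56), (13, 39), (16, 7), (17, 54)])
v18: WRITE b=23  (b history now [(1, 34), (6, 46), (11, 56), (13, 39), (16, 7), (17, 54), (18, 23)])
READ a @v3: history=[(2, 20), (3, 49), (5, 58), (8, 13), (9, 5), (10, 30), (12, 38), (14, 17)] -> pick v3 -> 49
Read results in order: ['NONE', '34', '49', 'NONE', '34', 'NONE', '20', '13', '17', '49']
NONE count = 3

Answer: 3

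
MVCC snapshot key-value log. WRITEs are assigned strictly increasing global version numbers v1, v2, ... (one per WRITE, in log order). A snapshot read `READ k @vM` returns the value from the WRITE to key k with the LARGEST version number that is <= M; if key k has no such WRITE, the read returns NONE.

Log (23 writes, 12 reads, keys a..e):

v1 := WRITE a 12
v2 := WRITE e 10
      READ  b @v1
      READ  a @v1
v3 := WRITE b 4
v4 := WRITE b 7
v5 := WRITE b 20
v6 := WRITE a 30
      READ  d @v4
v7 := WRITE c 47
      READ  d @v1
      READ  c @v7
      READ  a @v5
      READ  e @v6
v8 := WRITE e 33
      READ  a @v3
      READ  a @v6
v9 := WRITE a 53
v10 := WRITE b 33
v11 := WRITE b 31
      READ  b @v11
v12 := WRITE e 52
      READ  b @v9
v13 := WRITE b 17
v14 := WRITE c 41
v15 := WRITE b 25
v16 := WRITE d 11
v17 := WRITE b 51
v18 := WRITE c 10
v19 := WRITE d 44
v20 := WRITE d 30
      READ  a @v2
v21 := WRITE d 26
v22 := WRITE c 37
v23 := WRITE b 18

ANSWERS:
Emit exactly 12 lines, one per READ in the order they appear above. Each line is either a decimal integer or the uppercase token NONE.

v1: WRITE a=12  (a history now [(1, 12)])
v2: WRITE e=10  (e history now [(2, 10)])
READ b @v1: history=[] -> no version <= 1 -> NONE
READ a @v1: history=[(1, 12)] -> pick v1 -> 12
v3: WRITE b=4  (b history now [(3, 4)])
v4: WRITE b=7  (b history now [(3, 4), (4, 7)])
v5: WRITE b=20  (b history now [(3, 4), (4, 7), (5, 20)])
v6: WRITE a=30  (a history now [(1, 12), (6, 30)])
READ d @v4: history=[] -> no version <= 4 -> NONE
v7: WRITE c=47  (c history now [(7, 47)])
READ d @v1: history=[] -> no version <= 1 -> NONE
READ c @v7: history=[(7, 47)] -> pick v7 -> 47
READ a @v5: history=[(1, 12), (6, 30)] -> pick v1 -> 12
READ e @v6: history=[(2, 10)] -> pick v2 -> 10
v8: WRITE e=33  (e history now [(2, 10), (8, 33)])
READ a @v3: history=[(1, 12), (6, 30)] -> pick v1 -> 12
READ a @v6: history=[(1, 12), (6, 30)] -> pick v6 -> 30
v9: WRITE a=53  (a history now [(1, 12), (6, 30), (9, 53)])
v10: WRITE b=33  (b history now [(3, 4), (4, 7), (5, 20), (10, 33)])
v11: WRITE b=31  (b history now [(3, 4), (4, 7), (5, 20), (10, 33), (11, 31)])
READ b @v11: history=[(3, 4), (4, 7), (5, 20), (10, 33), (11, 31)] -> pick v11 -> 31
v12: WRITE e=52  (e history now [(2, 10), (8, 33), (12, 52)])
READ b @v9: history=[(3, 4), (4, 7), (5, 20), (10, 33), (11, 31)] -> pick v5 -> 20
v13: WRITE b=17  (b history now [(3, 4), (4, 7), (5, 20), (10, 33), (11, 31), (13, 17)])
v14: WRITE c=41  (c history now [(7, 47), (14, 41)])
v15: WRITE b=25  (b history now [(3, 4), (4, 7), (5, 20), (10, 33), (11, 31), (13, 17), (15, 25)])
v16: WRITE d=11  (d history now [(16, 11)])
v17: WRITE b=51  (b history now [(3, 4), (4, 7), (5, 20), (10, 33), (11, 31), (13, 17), (15, 25), (17, 51)])
v18: WRITE c=10  (c history now [(7, 47), (14, 41), (18, 10)])
v19: WRITE d=44  (d history now [(16, 11), (19, 44)])
v20: WRITE d=30  (d history now [(16, 11), (19, 44), (20, 30)])
READ a @v2: history=[(1, 12), (6, 30), (9, 53)] -> pick v1 -> 12
v21: WRITE d=26  (d history now [(16, 11), (19, 44), (20, 30), (21, 26)])
v22: WRITE c=37  (c history now [(7, 47), (14, 41), (18, 10), (22, 37)])
v23: WRITE b=18  (b history now [(3, 4), (4, 7), (5, 20), (10, 33), (11, 31), (13, 17), (15, 25), (17, 51), (23, 18)])

Answer: NONE
12
NONE
NONE
47
12
10
12
30
31
20
12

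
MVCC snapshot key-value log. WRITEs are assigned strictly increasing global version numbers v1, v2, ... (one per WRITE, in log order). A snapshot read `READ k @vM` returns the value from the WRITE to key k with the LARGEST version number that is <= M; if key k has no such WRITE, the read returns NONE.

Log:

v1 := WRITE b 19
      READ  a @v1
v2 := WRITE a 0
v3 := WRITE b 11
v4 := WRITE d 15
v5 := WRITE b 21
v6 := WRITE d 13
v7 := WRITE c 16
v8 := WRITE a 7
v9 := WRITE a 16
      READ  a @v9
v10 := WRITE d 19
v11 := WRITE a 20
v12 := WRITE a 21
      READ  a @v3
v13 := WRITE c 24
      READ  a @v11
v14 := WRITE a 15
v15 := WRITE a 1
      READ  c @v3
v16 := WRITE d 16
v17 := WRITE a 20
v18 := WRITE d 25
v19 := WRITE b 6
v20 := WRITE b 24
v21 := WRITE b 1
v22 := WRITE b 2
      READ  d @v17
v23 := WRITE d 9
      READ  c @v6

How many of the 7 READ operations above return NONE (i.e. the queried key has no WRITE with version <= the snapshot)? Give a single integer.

Answer: 3

Derivation:
v1: WRITE b=19  (b history now [(1, 19)])
READ a @v1: history=[] -> no version <= 1 -> NONE
v2: WRITE a=0  (a history now [(2, 0)])
v3: WRITE b=11  (b history now [(1, 19), (3, 11)])
v4: WRITE d=15  (d history now [(4, 15)])
v5: WRITE b=21  (b history now [(1, 19), (3, 11), (5, 21)])
v6: WRITE d=13  (d history now [(4, 15), (6, 13)])
v7: WRITE c=16  (c history now [(7, 16)])
v8: WRITE a=7  (a history now [(2, 0), (8, 7)])
v9: WRITE a=16  (a history now [(2, 0), (8, 7), (9, 16)])
READ a @v9: history=[(2, 0), (8, 7), (9, 16)] -> pick v9 -> 16
v10: WRITE d=19  (d history now [(4, 15), (6, 13), (10, 19)])
v11: WRITE a=20  (a history now [(2, 0), (8, 7), (9, 16), (11, 20)])
v12: WRITE a=21  (a history now [(2, 0), (8, 7), (9, 16), (11, 20), (12, 21)])
READ a @v3: history=[(2, 0), (8, 7), (9, 16), (11, 20), (12, 21)] -> pick v2 -> 0
v13: WRITE c=24  (c history now [(7, 16), (13, 24)])
READ a @v11: history=[(2, 0), (8, 7), (9, 16), (11, 20), (12, 21)] -> pick v11 -> 20
v14: WRITE a=15  (a history now [(2, 0), (8, 7), (9, 16), (11, 20), (12, 21), (14, 15)])
v15: WRITE a=1  (a history now [(2, 0), (8, 7), (9, 16), (11, 20), (12, 21), (14, 15), (15, 1)])
READ c @v3: history=[(7, 16), (13, 24)] -> no version <= 3 -> NONE
v16: WRITE d=16  (d history now [(4, 15), (6, 13), (10, 19), (16, 16)])
v17: WRITE a=20  (a history now [(2, 0), (8, 7), (9, 16), (11, 20), (12, 21), (14, 15), (15, 1), (17, 20)])
v18: WRITE d=25  (d history now [(4, 15), (6, 13), (10, 19), (16, 16), (18, 25)])
v19: WRITE b=6  (b history now [(1, 19), (3, 11), (5, 21), (19, 6)])
v20: WRITE b=24  (b history now [(1, 19), (3, 11), (5, 21), (19, 6), (20, 24)])
v21: WRITE b=1  (b history now [(1, 19), (3, 11), (5, 21), (19, 6), (20, 24), (21, 1)])
v22: WRITE b=2  (b history now [(1, 19), (3, 11), (5, 21), (19, 6), (20, 24), (21, 1), (22, 2)])
READ d @v17: history=[(4, 15), (6, 13), (10, 19), (16, 16), (18, 25)] -> pick v16 -> 16
v23: WRITE d=9  (d history now [(4, 15), (6, 13), (10, 19), (16, 16), (18, 25), (23, 9)])
READ c @v6: history=[(7, 16), (13, 24)] -> no version <= 6 -> NONE
Read results in order: ['NONE', '16', '0', '20', 'NONE', '16', 'NONE']
NONE count = 3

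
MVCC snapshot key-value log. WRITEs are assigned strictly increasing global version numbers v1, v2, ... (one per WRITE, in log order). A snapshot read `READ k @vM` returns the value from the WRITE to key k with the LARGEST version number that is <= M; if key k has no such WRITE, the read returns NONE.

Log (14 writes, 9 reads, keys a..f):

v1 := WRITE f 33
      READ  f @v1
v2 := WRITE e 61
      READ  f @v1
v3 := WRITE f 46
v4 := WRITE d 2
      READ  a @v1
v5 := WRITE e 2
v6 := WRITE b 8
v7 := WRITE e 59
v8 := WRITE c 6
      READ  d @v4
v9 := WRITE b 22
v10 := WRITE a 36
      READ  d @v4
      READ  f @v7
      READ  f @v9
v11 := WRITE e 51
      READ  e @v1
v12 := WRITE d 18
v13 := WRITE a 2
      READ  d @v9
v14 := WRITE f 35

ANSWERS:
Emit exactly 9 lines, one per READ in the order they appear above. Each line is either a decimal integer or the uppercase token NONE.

v1: WRITE f=33  (f history now [(1, 33)])
READ f @v1: history=[(1, 33)] -> pick v1 -> 33
v2: WRITE e=61  (e history now [(2, 61)])
READ f @v1: history=[(1, 33)] -> pick v1 -> 33
v3: WRITE f=46  (f history now [(1, 33), (3, 46)])
v4: WRITE d=2  (d history now [(4, 2)])
READ a @v1: history=[] -> no version <= 1 -> NONE
v5: WRITE e=2  (e history now [(2, 61), (5, 2)])
v6: WRITE b=8  (b history now [(6, 8)])
v7: WRITE e=59  (e history now [(2, 61), (5, 2), (7, 59)])
v8: WRITE c=6  (c history now [(8, 6)])
READ d @v4: history=[(4, 2)] -> pick v4 -> 2
v9: WRITE b=22  (b history now [(6, 8), (9, 22)])
v10: WRITE a=36  (a history now [(10, 36)])
READ d @v4: history=[(4, 2)] -> pick v4 -> 2
READ f @v7: history=[(1, 33), (3, 46)] -> pick v3 -> 46
READ f @v9: history=[(1, 33), (3, 46)] -> pick v3 -> 46
v11: WRITE e=51  (e history now [(2, 61), (5, 2), (7, 59), (11, 51)])
READ e @v1: history=[(2, 61), (5, 2), (7, 59), (11, 51)] -> no version <= 1 -> NONE
v12: WRITE d=18  (d history now [(4, 2), (12, 18)])
v13: WRITE a=2  (a history now [(10, 36), (13, 2)])
READ d @v9: history=[(4, 2), (12, 18)] -> pick v4 -> 2
v14: WRITE f=35  (f history now [(1, 33), (3, 46), (14, 35)])

Answer: 33
33
NONE
2
2
46
46
NONE
2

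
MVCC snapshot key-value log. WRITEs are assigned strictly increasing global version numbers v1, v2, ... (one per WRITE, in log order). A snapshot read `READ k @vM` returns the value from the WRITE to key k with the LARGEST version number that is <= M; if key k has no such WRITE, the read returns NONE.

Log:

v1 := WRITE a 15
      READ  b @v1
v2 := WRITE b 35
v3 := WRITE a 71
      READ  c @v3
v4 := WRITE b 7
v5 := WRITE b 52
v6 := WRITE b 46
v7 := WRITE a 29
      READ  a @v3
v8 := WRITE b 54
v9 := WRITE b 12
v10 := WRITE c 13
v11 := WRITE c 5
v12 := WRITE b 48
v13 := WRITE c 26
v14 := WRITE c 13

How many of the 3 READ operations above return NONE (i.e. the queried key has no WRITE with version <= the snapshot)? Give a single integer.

v1: WRITE a=15  (a history now [(1, 15)])
READ b @v1: history=[] -> no version <= 1 -> NONE
v2: WRITE b=35  (b history now [(2, 35)])
v3: WRITE a=71  (a history now [(1, 15), (3, 71)])
READ c @v3: history=[] -> no version <= 3 -> NONE
v4: WRITE b=7  (b history now [(2, 35), (4, 7)])
v5: WRITE b=52  (b history now [(2, 35), (4, 7), (5, 52)])
v6: WRITE b=46  (b history now [(2, 35), (4, 7), (5, 52), (6, 46)])
v7: WRITE a=29  (a history now [(1, 15), (3, 71), (7, 29)])
READ a @v3: history=[(1, 15), (3, 71), (7, 29)] -> pick v3 -> 71
v8: WRITE b=54  (b history now [(2, 35), (4, 7), (5, 52), (6, 46), (8, 54)])
v9: WRITE b=12  (b history now [(2, 35), (4, 7), (5, 52), (6, 46), (8, 54), (9, 12)])
v10: WRITE c=13  (c history now [(10, 13)])
v11: WRITE c=5  (c history now [(10, 13), (11, 5)])
v12: WRITE b=48  (b history now [(2, 35), (4, 7), (5, 52), (6, 46), (8, 54), (9, 12), (12, 48)])
v13: WRITE c=26  (c history now [(10, 13), (11, 5), (13, 26)])
v14: WRITE c=13  (c history now [(10, 13), (11, 5), (13, 26), (14, 13)])
Read results in order: ['NONE', 'NONE', '71']
NONE count = 2

Answer: 2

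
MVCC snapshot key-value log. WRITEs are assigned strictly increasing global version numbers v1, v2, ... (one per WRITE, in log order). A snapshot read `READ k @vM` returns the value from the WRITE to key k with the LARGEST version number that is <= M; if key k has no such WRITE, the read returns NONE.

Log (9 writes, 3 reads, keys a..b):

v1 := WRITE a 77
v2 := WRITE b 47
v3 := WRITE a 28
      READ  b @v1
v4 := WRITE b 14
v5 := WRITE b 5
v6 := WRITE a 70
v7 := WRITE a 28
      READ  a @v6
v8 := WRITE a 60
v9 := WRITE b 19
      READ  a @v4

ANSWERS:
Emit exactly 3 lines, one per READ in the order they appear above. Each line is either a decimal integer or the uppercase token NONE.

Answer: NONE
70
28

Derivation:
v1: WRITE a=77  (a history now [(1, 77)])
v2: WRITE b=47  (b history now [(2, 47)])
v3: WRITE a=28  (a history now [(1, 77), (3, 28)])
READ b @v1: history=[(2, 47)] -> no version <= 1 -> NONE
v4: WRITE b=14  (b history now [(2, 47), (4, 14)])
v5: WRITE b=5  (b history now [(2, 47), (4, 14), (5, 5)])
v6: WRITE a=70  (a history now [(1, 77), (3, 28), (6, 70)])
v7: WRITE a=28  (a history now [(1, 77), (3, 28), (6, 70), (7, 28)])
READ a @v6: history=[(1, 77), (3, 28), (6, 70), (7, 28)] -> pick v6 -> 70
v8: WRITE a=60  (a history now [(1, 77), (3, 28), (6, 70), (7, 28), (8, 60)])
v9: WRITE b=19  (b history now [(2, 47), (4, 14), (5, 5), (9, 19)])
READ a @v4: history=[(1, 77), (3, 28), (6, 70), (7, 28), (8, 60)] -> pick v3 -> 28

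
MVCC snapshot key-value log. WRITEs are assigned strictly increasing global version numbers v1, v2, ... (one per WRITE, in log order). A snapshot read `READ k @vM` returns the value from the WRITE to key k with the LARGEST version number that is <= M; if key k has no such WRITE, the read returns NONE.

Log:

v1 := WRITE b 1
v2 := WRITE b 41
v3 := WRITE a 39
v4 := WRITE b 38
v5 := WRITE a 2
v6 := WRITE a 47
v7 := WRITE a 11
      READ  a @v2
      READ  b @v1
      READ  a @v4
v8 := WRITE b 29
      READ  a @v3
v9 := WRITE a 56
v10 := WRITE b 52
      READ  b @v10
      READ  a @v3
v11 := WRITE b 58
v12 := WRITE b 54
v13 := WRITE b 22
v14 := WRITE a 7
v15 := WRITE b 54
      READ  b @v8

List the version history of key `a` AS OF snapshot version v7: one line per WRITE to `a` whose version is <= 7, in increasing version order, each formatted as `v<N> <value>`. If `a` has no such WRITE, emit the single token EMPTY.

Answer: v3 39
v5 2
v6 47
v7 11

Derivation:
Scan writes for key=a with version <= 7:
  v1 WRITE b 1 -> skip
  v2 WRITE b 41 -> skip
  v3 WRITE a 39 -> keep
  v4 WRITE b 38 -> skip
  v5 WRITE a 2 -> keep
  v6 WRITE a 47 -> keep
  v7 WRITE a 11 -> keep
  v8 WRITE b 29 -> skip
  v9 WRITE a 56 -> drop (> snap)
  v10 WRITE b 52 -> skip
  v11 WRITE b 58 -> skip
  v12 WRITE b 54 -> skip
  v13 WRITE b 22 -> skip
  v14 WRITE a 7 -> drop (> snap)
  v15 WRITE b 54 -> skip
Collected: [(3, 39), (5, 2), (6, 47), (7, 11)]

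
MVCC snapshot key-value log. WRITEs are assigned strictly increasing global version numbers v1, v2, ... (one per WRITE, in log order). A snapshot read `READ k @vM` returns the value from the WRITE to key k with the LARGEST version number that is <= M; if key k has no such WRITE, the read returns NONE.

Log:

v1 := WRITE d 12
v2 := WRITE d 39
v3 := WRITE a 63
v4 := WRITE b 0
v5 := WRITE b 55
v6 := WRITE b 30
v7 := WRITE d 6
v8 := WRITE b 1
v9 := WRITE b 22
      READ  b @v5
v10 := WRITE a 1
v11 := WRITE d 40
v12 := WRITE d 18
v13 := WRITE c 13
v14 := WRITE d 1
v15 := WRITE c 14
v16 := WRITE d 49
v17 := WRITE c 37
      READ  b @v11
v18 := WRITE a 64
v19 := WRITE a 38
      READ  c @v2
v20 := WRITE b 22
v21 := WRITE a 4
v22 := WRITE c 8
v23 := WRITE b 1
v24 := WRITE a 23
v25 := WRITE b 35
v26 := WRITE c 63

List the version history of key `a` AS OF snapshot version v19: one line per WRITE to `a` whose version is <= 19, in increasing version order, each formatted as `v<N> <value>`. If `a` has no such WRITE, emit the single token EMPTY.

Answer: v3 63
v10 1
v18 64
v19 38

Derivation:
Scan writes for key=a with version <= 19:
  v1 WRITE d 12 -> skip
  v2 WRITE d 39 -> skip
  v3 WRITE a 63 -> keep
  v4 WRITE b 0 -> skip
  v5 WRITE b 55 -> skip
  v6 WRITE b 30 -> skip
  v7 WRITE d 6 -> skip
  v8 WRITE b 1 -> skip
  v9 WRITE b 22 -> skip
  v10 WRITE a 1 -> keep
  v11 WRITE d 40 -> skip
  v12 WRITE d 18 -> skip
  v13 WRITE c 13 -> skip
  v14 WRITE d 1 -> skip
  v15 WRITE c 14 -> skip
  v16 WRITE d 49 -> skip
  v17 WRITE c 37 -> skip
  v18 WRITE a 64 -> keep
  v19 WRITE a 38 -> keep
  v20 WRITE b 22 -> skip
  v21 WRITE a 4 -> drop (> snap)
  v22 WRITE c 8 -> skip
  v23 WRITE b 1 -> skip
  v24 WRITE a 23 -> drop (> snap)
  v25 WRITE b 35 -> skip
  v26 WRITE c 63 -> skip
Collected: [(3, 63), (10, 1), (18, 64), (19, 38)]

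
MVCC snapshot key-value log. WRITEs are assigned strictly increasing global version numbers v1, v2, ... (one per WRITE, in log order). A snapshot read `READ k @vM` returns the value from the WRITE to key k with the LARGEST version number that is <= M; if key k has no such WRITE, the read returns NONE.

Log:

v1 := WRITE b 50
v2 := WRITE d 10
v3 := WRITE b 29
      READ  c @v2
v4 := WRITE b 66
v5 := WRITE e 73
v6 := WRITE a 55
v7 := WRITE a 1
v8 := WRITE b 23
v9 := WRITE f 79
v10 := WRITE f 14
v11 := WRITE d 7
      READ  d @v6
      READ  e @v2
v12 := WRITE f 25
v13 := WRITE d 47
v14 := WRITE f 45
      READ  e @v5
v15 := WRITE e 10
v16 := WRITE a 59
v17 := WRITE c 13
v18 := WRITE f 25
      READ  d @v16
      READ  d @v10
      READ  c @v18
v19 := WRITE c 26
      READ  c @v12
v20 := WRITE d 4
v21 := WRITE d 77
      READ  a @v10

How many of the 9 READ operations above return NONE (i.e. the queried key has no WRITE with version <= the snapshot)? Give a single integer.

v1: WRITE b=50  (b history now [(1, 50)])
v2: WRITE d=10  (d history now [(2, 10)])
v3: WRITE b=29  (b history now [(1, 50), (3, 29)])
READ c @v2: history=[] -> no version <= 2 -> NONE
v4: WRITE b=66  (b history now [(1, 50), (3, 29), (4, 66)])
v5: WRITE e=73  (e history now [(5, 73)])
v6: WRITE a=55  (a history now [(6, 55)])
v7: WRITE a=1  (a history now [(6, 55), (7, 1)])
v8: WRITE b=23  (b history now [(1, 50), (3, 29), (4, 66), (8, 23)])
v9: WRITE f=79  (f history now [(9, 79)])
v10: WRITE f=14  (f history now [(9, 79), (10, 14)])
v11: WRITE d=7  (d history now [(2, 10), (11, 7)])
READ d @v6: history=[(2, 10), (11, 7)] -> pick v2 -> 10
READ e @v2: history=[(5, 73)] -> no version <= 2 -> NONE
v12: WRITE f=25  (f history now [(9, 79), (10, 14), (12, 25)])
v13: WRITE d=47  (d history now [(2, 10), (11, 7), (13, 47)])
v14: WRITE f=45  (f history now [(9, 79), (10, 14), (12, 25), (14, 45)])
READ e @v5: history=[(5, 73)] -> pick v5 -> 73
v15: WRITE e=10  (e history now [(5, 73), (15, 10)])
v16: WRITE a=59  (a history now [(6, 55), (7, 1), (16, 59)])
v17: WRITE c=13  (c history now [(17, 13)])
v18: WRITE f=25  (f history now [(9, 79), (10, 14), (12, 25), (14, 45), (18, 25)])
READ d @v16: history=[(2, 10), (11, 7), (13, 47)] -> pick v13 -> 47
READ d @v10: history=[(2, 10), (11, 7), (13, 47)] -> pick v2 -> 10
READ c @v18: history=[(17, 13)] -> pick v17 -> 13
v19: WRITE c=26  (c history now [(17, 13), (19, 26)])
READ c @v12: history=[(17, 13), (19, 26)] -> no version <= 12 -> NONE
v20: WRITE d=4  (d history now [(2, 10), (11, 7), (13, 47), (20, 4)])
v21: WRITE d=77  (d history now [(2, 10), (11, 7), (13, 47), (20, 4), (21, 77)])
READ a @v10: history=[(6, 55), (7, 1), (16, 59)] -> pick v7 -> 1
Read results in order: ['NONE', '10', 'NONE', '73', '47', '10', '13', 'NONE', '1']
NONE count = 3

Answer: 3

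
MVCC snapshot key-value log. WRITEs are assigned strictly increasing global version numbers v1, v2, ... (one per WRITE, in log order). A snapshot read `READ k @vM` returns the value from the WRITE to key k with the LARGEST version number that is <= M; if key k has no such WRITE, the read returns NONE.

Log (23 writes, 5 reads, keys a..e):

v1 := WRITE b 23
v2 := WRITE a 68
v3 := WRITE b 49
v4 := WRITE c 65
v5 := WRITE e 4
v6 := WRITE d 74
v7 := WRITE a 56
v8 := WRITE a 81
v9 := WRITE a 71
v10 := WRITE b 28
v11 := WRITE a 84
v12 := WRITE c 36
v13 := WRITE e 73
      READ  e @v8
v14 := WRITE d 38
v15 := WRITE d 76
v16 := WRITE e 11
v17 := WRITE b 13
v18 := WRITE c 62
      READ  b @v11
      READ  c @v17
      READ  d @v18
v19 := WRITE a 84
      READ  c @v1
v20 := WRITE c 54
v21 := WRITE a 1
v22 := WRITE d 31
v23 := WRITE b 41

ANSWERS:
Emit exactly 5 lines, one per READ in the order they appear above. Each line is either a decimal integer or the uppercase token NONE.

v1: WRITE b=23  (b history now [(1, 23)])
v2: WRITE a=68  (a history now [(2, 68)])
v3: WRITE b=49  (b history now [(1, 23), (3, 49)])
v4: WRITE c=65  (c history now [(4, 65)])
v5: WRITE e=4  (e history now [(5, 4)])
v6: WRITE d=74  (d history now [(6, 74)])
v7: WRITE a=56  (a history now [(2, 68), (7, 56)])
v8: WRITE a=81  (a history now [(2, 68), (7, 56), (8, 81)])
v9: WRITE a=71  (a history now [(2, 68), (7, 56), (8, 81), (9, 71)])
v10: WRITE b=28  (b history now [(1, 23), (3, 49), (10, 28)])
v11: WRITE a=84  (a history now [(2, 68), (7, 56), (8, 81), (9, 71), (11, 84)])
v12: WRITE c=36  (c history now [(4, 65), (12, 36)])
v13: WRITE e=73  (e history now [(5, 4), (13, 73)])
READ e @v8: history=[(5, 4), (13, 73)] -> pick v5 -> 4
v14: WRITE d=38  (d history now [(6, 74), (14, 38)])
v15: WRITE d=76  (d history now [(6, 74), (14, 38), (15, 76)])
v16: WRITE e=11  (e history now [(5, 4), (13, 73), (16, 11)])
v17: WRITE b=13  (b history now [(1, 23), (3, 49), (10, 28), (17, 13)])
v18: WRITE c=62  (c history now [(4, 65), (12, 36), (18, 62)])
READ b @v11: history=[(1, 23), (3, 49), (10, 28), (17, 13)] -> pick v10 -> 28
READ c @v17: history=[(4, 65), (12, 36), (18, 62)] -> pick v12 -> 36
READ d @v18: history=[(6, 74), (14, 38), (15, 76)] -> pick v15 -> 76
v19: WRITE a=84  (a history now [(2, 68), (7, 56), (8, 81), (9, 71), (11, 84), (19, 84)])
READ c @v1: history=[(4, 65), (12, 36), (18, 62)] -> no version <= 1 -> NONE
v20: WRITE c=54  (c history now [(4, 65), (12, 36), (18, 62), (20, 54)])
v21: WRITE a=1  (a history now [(2, 68), (7, 56), (8, 81), (9, 71), (11, 84), (19, 84), (21, 1)])
v22: WRITE d=31  (d history now [(6, 74), (14, 38), (15, 76), (22, 31)])
v23: WRITE b=41  (b history now [(1, 23), (3, 49), (10, 28), (17, 13), (23, 41)])

Answer: 4
28
36
76
NONE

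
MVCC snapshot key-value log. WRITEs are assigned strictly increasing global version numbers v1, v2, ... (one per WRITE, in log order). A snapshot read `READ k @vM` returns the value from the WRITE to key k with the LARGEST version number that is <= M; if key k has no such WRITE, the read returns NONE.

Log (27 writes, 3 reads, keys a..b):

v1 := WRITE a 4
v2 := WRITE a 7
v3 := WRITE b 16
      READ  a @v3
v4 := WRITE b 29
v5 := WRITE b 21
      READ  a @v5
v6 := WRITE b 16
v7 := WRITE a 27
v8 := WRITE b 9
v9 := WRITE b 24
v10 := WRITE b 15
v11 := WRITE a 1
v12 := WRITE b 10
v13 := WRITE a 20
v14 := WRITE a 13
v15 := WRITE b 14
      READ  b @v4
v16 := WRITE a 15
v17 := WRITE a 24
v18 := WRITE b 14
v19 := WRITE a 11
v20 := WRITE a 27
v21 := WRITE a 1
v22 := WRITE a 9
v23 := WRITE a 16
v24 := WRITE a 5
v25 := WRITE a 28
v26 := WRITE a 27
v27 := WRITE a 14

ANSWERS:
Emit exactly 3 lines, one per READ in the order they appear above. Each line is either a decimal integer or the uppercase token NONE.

Answer: 7
7
29

Derivation:
v1: WRITE a=4  (a history now [(1, 4)])
v2: WRITE a=7  (a history now [(1, 4), (2, 7)])
v3: WRITE b=16  (b history now [(3, 16)])
READ a @v3: history=[(1, 4), (2, 7)] -> pick v2 -> 7
v4: WRITE b=29  (b history now [(3, 16), (4, 29)])
v5: WRITE b=21  (b history now [(3, 16), (4, 29), (5, 21)])
READ a @v5: history=[(1, 4), (2, 7)] -> pick v2 -> 7
v6: WRITE b=16  (b history now [(3, 16), (4, 29), (5, 21), (6, 16)])
v7: WRITE a=27  (a history now [(1, 4), (2, 7), (7, 27)])
v8: WRITE b=9  (b history now [(3, 16), (4, 29), (5, 21), (6, 16), (8, 9)])
v9: WRITE b=24  (b history now [(3, 16), (4, 29), (5, 21), (6, 16), (8, 9), (9, 24)])
v10: WRITE b=15  (b history now [(3, 16), (4, 29), (5, 21), (6, 16), (8, 9), (9, 24), (10, 15)])
v11: WRITE a=1  (a history now [(1, 4), (2, 7), (7, 27), (11, 1)])
v12: WRITE b=10  (b history now [(3, 16), (4, 29), (5, 21), (6, 16), (8, 9), (9, 24), (10, 15), (12, 10)])
v13: WRITE a=20  (a history now [(1, 4), (2, 7), (7, 27), (11, 1), (13, 20)])
v14: WRITE a=13  (a history now [(1, 4), (2, 7), (7, 27), (11, 1), (13, 20), (14, 13)])
v15: WRITE b=14  (b history now [(3, 16), (4, 29), (5, 21), (6, 16), (8, 9), (9, 24), (10, 15), (12, 10), (15, 14)])
READ b @v4: history=[(3, 16), (4, 29), (5, 21), (6, 16), (8, 9), (9, 24), (10, 15), (12, 10), (15, 14)] -> pick v4 -> 29
v16: WRITE a=15  (a history now [(1, 4), (2, 7), (7, 27), (11, 1), (13, 20), (14, 13), (16, 15)])
v17: WRITE a=24  (a history now [(1, 4), (2, 7), (7, 27), (11, 1), (13, 20), (14, 13), (16, 15), (17, 24)])
v18: WRITE b=14  (b history now [(3, 16), (4, 29), (5, 21), (6, 16), (8, 9), (9, 24), (10, 15), (12, 10), (15, 14), (18, 14)])
v19: WRITE a=11  (a history now [(1, 4), (2, 7), (7, 27), (11, 1), (13, 20), (14, 13), (16, 15), (17, 24), (19, 11)])
v20: WRITE a=27  (a history now [(1, 4), (2, 7), (7, 27), (11, 1), (13, 20), (14, 13), (16, 15), (17, 24), (19, 11), (20, 27)])
v21: WRITE a=1  (a history now [(1, 4), (2, 7), (7, 27), (11, 1), (13, 20), (14, 13), (16, 15), (17, 24), (19, 11), (20, 27), (21, 1)])
v22: WRITE a=9  (a history now [(1, 4), (2, 7), (7, 27), (11, 1), (13, 20), (14, 13), (16, 15), (17, 24), (19, 11), (20, 27), (21, 1), (22, 9)])
v23: WRITE a=16  (a history now [(1, 4), (2, 7), (7, 27), (11, 1), (13, 20), (14, 13), (16, 15), (17, 24), (19, 11), (20, 27), (21, 1), (22, 9), (23, 16)])
v24: WRITE a=5  (a history now [(1, 4), (2, 7), (7, 27), (11, 1), (13, 20), (14, 13), (16, 15), (17, 24), (19, 11), (20, 27), (21, 1), (22, 9), (23, 16), (24, 5)])
v25: WRITE a=28  (a history now [(1, 4), (2, 7), (7, 27), (11, 1), (13, 20), (14, 13), (16, 15), (17, 24), (19, 11), (20, 27), (21, 1), (22, 9), (23, 16), (24, 5), (25, 28)])
v26: WRITE a=27  (a history now [(1, 4), (2, 7), (7, 27), (11, 1), (13, 20), (14, 13), (16, 15), (17, 24), (19, 11), (20, 27), (21, 1), (22, 9), (23, 16), (24, 5), (25, 28), (26, 27)])
v27: WRITE a=14  (a history now [(1, 4), (2, 7), (7, 27), (11, 1), (13, 20), (14, 13), (16, 15), (17, 24), (19, 11), (20, 27), (21, 1), (22, 9), (23, 16), (24, 5), (25, 28), (26, 27), (27, 14)])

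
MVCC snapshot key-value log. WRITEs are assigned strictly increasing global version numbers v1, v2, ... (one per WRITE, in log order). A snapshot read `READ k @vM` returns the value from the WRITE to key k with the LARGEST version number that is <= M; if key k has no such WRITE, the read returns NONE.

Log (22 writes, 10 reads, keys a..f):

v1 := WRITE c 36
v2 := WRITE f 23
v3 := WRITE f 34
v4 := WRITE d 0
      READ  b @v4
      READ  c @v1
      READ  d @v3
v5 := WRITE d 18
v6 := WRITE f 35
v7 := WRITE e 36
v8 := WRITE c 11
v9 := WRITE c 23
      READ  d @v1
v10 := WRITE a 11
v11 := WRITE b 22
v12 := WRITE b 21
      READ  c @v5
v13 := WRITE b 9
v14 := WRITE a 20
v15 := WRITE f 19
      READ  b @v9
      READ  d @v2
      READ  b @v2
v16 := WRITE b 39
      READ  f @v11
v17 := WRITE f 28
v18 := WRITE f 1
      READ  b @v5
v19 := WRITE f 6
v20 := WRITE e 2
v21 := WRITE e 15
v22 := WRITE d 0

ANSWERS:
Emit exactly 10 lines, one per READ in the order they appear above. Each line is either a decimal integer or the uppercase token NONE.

Answer: NONE
36
NONE
NONE
36
NONE
NONE
NONE
35
NONE

Derivation:
v1: WRITE c=36  (c history now [(1, 36)])
v2: WRITE f=23  (f history now [(2, 23)])
v3: WRITE f=34  (f history now [(2, 23), (3, 34)])
v4: WRITE d=0  (d history now [(4, 0)])
READ b @v4: history=[] -> no version <= 4 -> NONE
READ c @v1: history=[(1, 36)] -> pick v1 -> 36
READ d @v3: history=[(4, 0)] -> no version <= 3 -> NONE
v5: WRITE d=18  (d history now [(4, 0), (5, 18)])
v6: WRITE f=35  (f history now [(2, 23), (3, 34), (6, 35)])
v7: WRITE e=36  (e history now [(7, 36)])
v8: WRITE c=11  (c history now [(1, 36), (8, 11)])
v9: WRITE c=23  (c history now [(1, 36), (8, 11), (9, 23)])
READ d @v1: history=[(4, 0), (5, 18)] -> no version <= 1 -> NONE
v10: WRITE a=11  (a history now [(10, 11)])
v11: WRITE b=22  (b history now [(11, 22)])
v12: WRITE b=21  (b history now [(11, 22), (12, 21)])
READ c @v5: history=[(1, 36), (8, 11), (9, 23)] -> pick v1 -> 36
v13: WRITE b=9  (b history now [(11, 22), (12, 21), (13, 9)])
v14: WRITE a=20  (a history now [(10, 11), (14, 20)])
v15: WRITE f=19  (f history now [(2, 23), (3, 34), (6, 35), (15, 19)])
READ b @v9: history=[(11, 22), (12, 21), (13, 9)] -> no version <= 9 -> NONE
READ d @v2: history=[(4, 0), (5, 18)] -> no version <= 2 -> NONE
READ b @v2: history=[(11, 22), (12, 21), (13, 9)] -> no version <= 2 -> NONE
v16: WRITE b=39  (b history now [(11, 22), (12, 21), (13, 9), (16, 39)])
READ f @v11: history=[(2, 23), (3, 34), (6, 35), (15, 19)] -> pick v6 -> 35
v17: WRITE f=28  (f history now [(2, 23), (3, 34), (6, 35), (15, 19), (17, 28)])
v18: WRITE f=1  (f history now [(2, 23), (3, 34), (6, 35), (15, 19), (17, 28), (18, 1)])
READ b @v5: history=[(11, 22), (12, 21), (13, 9), (16, 39)] -> no version <= 5 -> NONE
v19: WRITE f=6  (f history now [(2, 23), (3, 34), (6, 35), (15, 19), (17, 28), (18, 1), (19, 6)])
v20: WRITE e=2  (e history now [(7, 36), (20, 2)])
v21: WRITE e=15  (e history now [(7, 36), (20, 2), (21, 15)])
v22: WRITE d=0  (d history now [(4, 0), (5, 18), (22, 0)])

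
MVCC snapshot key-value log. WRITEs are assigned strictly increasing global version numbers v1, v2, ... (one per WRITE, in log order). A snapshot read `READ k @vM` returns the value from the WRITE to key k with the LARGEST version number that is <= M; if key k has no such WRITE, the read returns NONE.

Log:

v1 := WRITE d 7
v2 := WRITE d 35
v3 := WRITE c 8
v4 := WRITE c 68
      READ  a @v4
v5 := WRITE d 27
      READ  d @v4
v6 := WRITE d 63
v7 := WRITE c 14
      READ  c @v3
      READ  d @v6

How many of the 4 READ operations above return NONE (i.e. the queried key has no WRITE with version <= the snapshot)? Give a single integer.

v1: WRITE d=7  (d history now [(1, 7)])
v2: WRITE d=35  (d history now [(1, 7), (2, 35)])
v3: WRITE c=8  (c history now [(3, 8)])
v4: WRITE c=68  (c history now [(3, 8), (4, 68)])
READ a @v4: history=[] -> no version <= 4 -> NONE
v5: WRITE d=27  (d history now [(1, 7), (2, 35), (5, 27)])
READ d @v4: history=[(1, 7), (2, 35), (5, 27)] -> pick v2 -> 35
v6: WRITE d=63  (d history now [(1, 7), (2, 35), (5, 27), (6, 63)])
v7: WRITE c=14  (c history now [(3, 8), (4, 68), (7, 14)])
READ c @v3: history=[(3, 8), (4, 68), (7, 14)] -> pick v3 -> 8
READ d @v6: history=[(1, 7), (2, 35), (5, 27), (6, 63)] -> pick v6 -> 63
Read results in order: ['NONE', '35', '8', '63']
NONE count = 1

Answer: 1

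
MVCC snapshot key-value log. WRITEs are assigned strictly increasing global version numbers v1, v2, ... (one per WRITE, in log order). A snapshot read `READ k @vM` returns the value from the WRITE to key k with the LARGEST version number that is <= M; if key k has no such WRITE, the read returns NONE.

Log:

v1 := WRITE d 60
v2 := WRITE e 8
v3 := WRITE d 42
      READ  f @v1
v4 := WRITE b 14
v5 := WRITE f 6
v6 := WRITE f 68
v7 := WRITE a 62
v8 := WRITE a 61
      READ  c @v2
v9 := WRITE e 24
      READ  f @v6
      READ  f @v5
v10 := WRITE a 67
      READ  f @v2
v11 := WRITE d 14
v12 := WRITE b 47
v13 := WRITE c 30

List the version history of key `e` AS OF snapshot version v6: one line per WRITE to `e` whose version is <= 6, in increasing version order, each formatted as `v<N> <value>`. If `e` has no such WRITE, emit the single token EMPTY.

Answer: v2 8

Derivation:
Scan writes for key=e with version <= 6:
  v1 WRITE d 60 -> skip
  v2 WRITE e 8 -> keep
  v3 WRITE d 42 -> skip
  v4 WRITE b 14 -> skip
  v5 WRITE f 6 -> skip
  v6 WRITE f 68 -> skip
  v7 WRITE a 62 -> skip
  v8 WRITE a 61 -> skip
  v9 WRITE e 24 -> drop (> snap)
  v10 WRITE a 67 -> skip
  v11 WRITE d 14 -> skip
  v12 WRITE b 47 -> skip
  v13 WRITE c 30 -> skip
Collected: [(2, 8)]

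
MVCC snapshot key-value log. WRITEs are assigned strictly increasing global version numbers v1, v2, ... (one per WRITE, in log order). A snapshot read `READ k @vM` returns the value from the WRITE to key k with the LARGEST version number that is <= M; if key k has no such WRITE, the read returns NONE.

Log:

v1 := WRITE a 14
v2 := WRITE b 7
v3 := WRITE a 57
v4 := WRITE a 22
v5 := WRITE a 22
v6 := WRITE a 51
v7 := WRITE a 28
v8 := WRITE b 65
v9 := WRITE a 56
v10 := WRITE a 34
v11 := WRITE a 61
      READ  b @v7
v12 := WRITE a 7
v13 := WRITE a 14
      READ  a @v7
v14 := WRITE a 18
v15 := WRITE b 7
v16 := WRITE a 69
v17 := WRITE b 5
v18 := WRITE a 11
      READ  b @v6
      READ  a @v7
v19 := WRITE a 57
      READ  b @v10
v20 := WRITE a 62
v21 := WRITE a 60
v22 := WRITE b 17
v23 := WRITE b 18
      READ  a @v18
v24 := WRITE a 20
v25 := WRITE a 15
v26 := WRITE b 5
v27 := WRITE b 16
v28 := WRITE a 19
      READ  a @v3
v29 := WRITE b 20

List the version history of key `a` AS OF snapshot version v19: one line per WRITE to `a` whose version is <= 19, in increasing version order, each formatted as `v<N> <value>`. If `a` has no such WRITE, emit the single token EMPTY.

Scan writes for key=a with version <= 19:
  v1 WRITE a 14 -> keep
  v2 WRITE b 7 -> skip
  v3 WRITE a 57 -> keep
  v4 WRITE a 22 -> keep
  v5 WRITE a 22 -> keep
  v6 WRITE a 51 -> keep
  v7 WRITE a 28 -> keep
  v8 WRITE b 65 -> skip
  v9 WRITE a 56 -> keep
  v10 WRITE a 34 -> keep
  v11 WRITE a 61 -> keep
  v12 WRITE a 7 -> keep
  v13 WRITE a 14 -> keep
  v14 WRITE a 18 -> keep
  v15 WRITE b 7 -> skip
  v16 WRITE a 69 -> keep
  v17 WRITE b 5 -> skip
  v18 WRITE a 11 -> keep
  v19 WRITE a 57 -> keep
  v20 WRITE a 62 -> drop (> snap)
  v21 WRITE a 60 -> drop (> snap)
  v22 WRITE b 17 -> skip
  v23 WRITE b 18 -> skip
  v24 WRITE a 20 -> drop (> snap)
  v25 WRITE a 15 -> drop (> snap)
  v26 WRITE b 5 -> skip
  v27 WRITE b 16 -> skip
  v28 WRITE a 19 -> drop (> snap)
  v29 WRITE b 20 -> skip
Collected: [(1, 14), (3, 57), (4, 22), (5, 22), (6, 51), (7, 28), (9, 56), (10, 34), (11, 61), (12, 7), (13, 14), (14, 18), (16, 69), (18, 11), (19, 57)]

Answer: v1 14
v3 57
v4 22
v5 22
v6 51
v7 28
v9 56
v10 34
v11 61
v12 7
v13 14
v14 18
v16 69
v18 11
v19 57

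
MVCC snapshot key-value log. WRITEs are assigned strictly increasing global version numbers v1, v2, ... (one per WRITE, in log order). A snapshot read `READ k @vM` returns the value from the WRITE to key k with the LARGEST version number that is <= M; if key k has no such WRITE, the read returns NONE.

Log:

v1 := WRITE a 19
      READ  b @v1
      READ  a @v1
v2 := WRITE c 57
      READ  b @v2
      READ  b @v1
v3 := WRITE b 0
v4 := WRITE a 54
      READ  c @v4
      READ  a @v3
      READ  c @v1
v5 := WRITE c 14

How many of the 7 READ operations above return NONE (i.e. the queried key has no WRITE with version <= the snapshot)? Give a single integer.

v1: WRITE a=19  (a history now [(1, 19)])
READ b @v1: history=[] -> no version <= 1 -> NONE
READ a @v1: history=[(1, 19)] -> pick v1 -> 19
v2: WRITE c=57  (c history now [(2, 57)])
READ b @v2: history=[] -> no version <= 2 -> NONE
READ b @v1: history=[] -> no version <= 1 -> NONE
v3: WRITE b=0  (b history now [(3, 0)])
v4: WRITE a=54  (a history now [(1, 19), (4, 54)])
READ c @v4: history=[(2, 57)] -> pick v2 -> 57
READ a @v3: history=[(1, 19), (4, 54)] -> pick v1 -> 19
READ c @v1: history=[(2, 57)] -> no version <= 1 -> NONE
v5: WRITE c=14  (c history now [(2, 57), (5, 14)])
Read results in order: ['NONE', '19', 'NONE', 'NONE', '57', '19', 'NONE']
NONE count = 4

Answer: 4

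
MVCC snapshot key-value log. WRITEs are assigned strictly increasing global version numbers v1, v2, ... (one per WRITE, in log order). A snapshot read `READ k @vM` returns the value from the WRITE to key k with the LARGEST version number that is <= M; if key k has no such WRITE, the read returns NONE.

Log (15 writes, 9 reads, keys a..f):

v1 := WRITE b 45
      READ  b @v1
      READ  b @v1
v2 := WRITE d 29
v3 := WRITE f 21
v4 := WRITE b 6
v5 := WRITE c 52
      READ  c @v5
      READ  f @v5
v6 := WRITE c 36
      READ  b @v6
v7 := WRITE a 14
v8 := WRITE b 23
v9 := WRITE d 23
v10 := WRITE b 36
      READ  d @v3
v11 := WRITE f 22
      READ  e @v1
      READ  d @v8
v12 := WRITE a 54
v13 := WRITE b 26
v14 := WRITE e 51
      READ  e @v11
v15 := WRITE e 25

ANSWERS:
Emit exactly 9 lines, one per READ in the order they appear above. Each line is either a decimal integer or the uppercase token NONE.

Answer: 45
45
52
21
6
29
NONE
29
NONE

Derivation:
v1: WRITE b=45  (b history now [(1, 45)])
READ b @v1: history=[(1, 45)] -> pick v1 -> 45
READ b @v1: history=[(1, 45)] -> pick v1 -> 45
v2: WRITE d=29  (d history now [(2, 29)])
v3: WRITE f=21  (f history now [(3, 21)])
v4: WRITE b=6  (b history now [(1, 45), (4, 6)])
v5: WRITE c=52  (c history now [(5, 52)])
READ c @v5: history=[(5, 52)] -> pick v5 -> 52
READ f @v5: history=[(3, 21)] -> pick v3 -> 21
v6: WRITE c=36  (c history now [(5, 52), (6, 36)])
READ b @v6: history=[(1, 45), (4, 6)] -> pick v4 -> 6
v7: WRITE a=14  (a history now [(7, 14)])
v8: WRITE b=23  (b history now [(1, 45), (4, 6), (8, 23)])
v9: WRITE d=23  (d history now [(2, 29), (9, 23)])
v10: WRITE b=36  (b history now [(1, 45), (4, 6), (8, 23), (10, 36)])
READ d @v3: history=[(2, 29), (9, 23)] -> pick v2 -> 29
v11: WRITE f=22  (f history now [(3, 21), (11, 22)])
READ e @v1: history=[] -> no version <= 1 -> NONE
READ d @v8: history=[(2, 29), (9, 23)] -> pick v2 -> 29
v12: WRITE a=54  (a history now [(7, 14), (12, 54)])
v13: WRITE b=26  (b history now [(1, 45), (4, 6), (8, 23), (10, 36), (13, 26)])
v14: WRITE e=51  (e history now [(14, 51)])
READ e @v11: history=[(14, 51)] -> no version <= 11 -> NONE
v15: WRITE e=25  (e history now [(14, 51), (15, 25)])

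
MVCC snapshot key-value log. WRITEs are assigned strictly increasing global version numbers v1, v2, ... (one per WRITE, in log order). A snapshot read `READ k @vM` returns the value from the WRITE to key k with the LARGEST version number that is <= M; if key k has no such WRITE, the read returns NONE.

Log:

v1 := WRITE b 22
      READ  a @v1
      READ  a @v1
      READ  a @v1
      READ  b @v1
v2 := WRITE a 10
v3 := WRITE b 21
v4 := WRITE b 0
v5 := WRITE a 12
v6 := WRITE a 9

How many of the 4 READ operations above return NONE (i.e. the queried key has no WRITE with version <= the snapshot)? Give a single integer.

Answer: 3

Derivation:
v1: WRITE b=22  (b history now [(1, 22)])
READ a @v1: history=[] -> no version <= 1 -> NONE
READ a @v1: history=[] -> no version <= 1 -> NONE
READ a @v1: history=[] -> no version <= 1 -> NONE
READ b @v1: history=[(1, 22)] -> pick v1 -> 22
v2: WRITE a=10  (a history now [(2, 10)])
v3: WRITE b=21  (b history now [(1, 22), (3, 21)])
v4: WRITE b=0  (b history now [(1, 22), (3, 21), (4, 0)])
v5: WRITE a=12  (a history now [(2, 10), (5, 12)])
v6: WRITE a=9  (a history now [(2, 10), (5, 12), (6, 9)])
Read results in order: ['NONE', 'NONE', 'NONE', '22']
NONE count = 3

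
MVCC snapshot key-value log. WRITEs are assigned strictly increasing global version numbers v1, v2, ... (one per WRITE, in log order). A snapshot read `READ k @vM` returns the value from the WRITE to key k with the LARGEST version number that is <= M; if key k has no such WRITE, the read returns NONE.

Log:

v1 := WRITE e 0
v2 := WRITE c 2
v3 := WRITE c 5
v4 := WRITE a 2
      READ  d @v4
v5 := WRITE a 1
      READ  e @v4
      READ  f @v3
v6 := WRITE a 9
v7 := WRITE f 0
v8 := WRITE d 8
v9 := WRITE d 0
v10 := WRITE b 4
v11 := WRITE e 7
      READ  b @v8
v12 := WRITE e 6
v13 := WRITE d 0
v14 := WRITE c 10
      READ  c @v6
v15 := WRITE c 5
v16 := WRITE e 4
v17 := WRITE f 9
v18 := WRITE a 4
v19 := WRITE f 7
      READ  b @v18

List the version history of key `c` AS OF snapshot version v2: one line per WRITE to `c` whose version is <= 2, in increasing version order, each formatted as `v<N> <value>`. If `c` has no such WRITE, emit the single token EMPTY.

Scan writes for key=c with version <= 2:
  v1 WRITE e 0 -> skip
  v2 WRITE c 2 -> keep
  v3 WRITE c 5 -> drop (> snap)
  v4 WRITE a 2 -> skip
  v5 WRITE a 1 -> skip
  v6 WRITE a 9 -> skip
  v7 WRITE f 0 -> skip
  v8 WRITE d 8 -> skip
  v9 WRITE d 0 -> skip
  v10 WRITE b 4 -> skip
  v11 WRITE e 7 -> skip
  v12 WRITE e 6 -> skip
  v13 WRITE d 0 -> skip
  v14 WRITE c 10 -> drop (> snap)
  v15 WRITE c 5 -> drop (> snap)
  v16 WRITE e 4 -> skip
  v17 WRITE f 9 -> skip
  v18 WRITE a 4 -> skip
  v19 WRITE f 7 -> skip
Collected: [(2, 2)]

Answer: v2 2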